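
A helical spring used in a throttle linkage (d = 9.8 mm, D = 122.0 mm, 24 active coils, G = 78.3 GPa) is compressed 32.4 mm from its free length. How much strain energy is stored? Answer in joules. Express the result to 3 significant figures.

1.09 J

k = Gd⁴/(8D³N_a) = (78.3×10³)(9.8⁴)/(8·122.0³·24) = 2.0715 N/mm
U = ½kδ² = 0.5 × 2.0715 × 32.4² = 1087.3 N·mm = 1.0873 J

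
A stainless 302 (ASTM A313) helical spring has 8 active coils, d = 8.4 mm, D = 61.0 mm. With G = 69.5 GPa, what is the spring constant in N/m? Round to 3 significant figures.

23800 N/m

k = Gd⁴/(8D³N_a) = (69.5×10³ × 8.4⁴) / (8 × 61.0³ × 8)
  = 3.46021e+08 / 1.45268e+07 = 23.819 N/mm = 23819 N/m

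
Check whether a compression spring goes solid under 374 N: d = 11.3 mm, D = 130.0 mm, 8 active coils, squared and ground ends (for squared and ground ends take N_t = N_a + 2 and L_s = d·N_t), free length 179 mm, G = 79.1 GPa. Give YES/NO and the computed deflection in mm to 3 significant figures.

NO, δ = 40.8 mm

k = Gd⁴/(8D³N_a) = (79.1×10³)(11.3⁴)/(8·130.0³·8) = 9.1723 N/mm
N_t = 10; L_s = 11.3·10 = 113 mm; δ_solid = L₀ − L_s = 179 − 113 = 66 mm
δ = F/k = 374/9.1723 = 40.775 mm
δ < δ_solid → spring does not go solid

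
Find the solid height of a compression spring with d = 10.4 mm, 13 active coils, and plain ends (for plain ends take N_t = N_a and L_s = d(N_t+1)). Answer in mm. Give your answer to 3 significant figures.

plain ends: N_t = N_a = 13
L_s = d·(N_t+1) = 10.4 × 14 = 145.6 mm

146 mm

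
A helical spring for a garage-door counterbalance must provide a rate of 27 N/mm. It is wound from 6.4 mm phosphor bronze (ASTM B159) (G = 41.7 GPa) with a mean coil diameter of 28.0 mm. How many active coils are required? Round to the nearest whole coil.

15

N_a = Gd⁴/(8D³k) = (41.7×10³ × 6.4⁴)/(8 × 28.0³ × 27)
    = 6.9961e+07 / 4.74163e+06 = 14.75 → 15 coils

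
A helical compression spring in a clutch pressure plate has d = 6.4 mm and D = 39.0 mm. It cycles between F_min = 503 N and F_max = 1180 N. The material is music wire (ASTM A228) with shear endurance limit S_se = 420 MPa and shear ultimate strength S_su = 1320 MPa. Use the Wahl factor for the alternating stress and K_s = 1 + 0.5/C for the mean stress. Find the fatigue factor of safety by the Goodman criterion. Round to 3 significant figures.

1.56

C = D/d = 39.0/6.4 = 6.0938; K_W = (4C−1)/(4C−4)+0.615/C = 1.2482; K_s = 1+0.5/C = 1.0821
F_a = (F_max−F_min)/2 = 338.5 N; F_m = (F_max+F_min)/2 = 841.5 N
τ_a = K_W·8F_aD/(πd³) = 1.2482 × 128.24 = 160.06 MPa
τ_m = K_s·8F_mD/(πd³) = 1.0821 × 318.8 = 344.96 MPa
Goodman: 1/n_f = τ_a/S_se + τ_m/S_su = 160.06/420 + 344.96/1320 = 0.38111 + 0.26133 = 0.64244
n_f = 1/0.64244 = 1.557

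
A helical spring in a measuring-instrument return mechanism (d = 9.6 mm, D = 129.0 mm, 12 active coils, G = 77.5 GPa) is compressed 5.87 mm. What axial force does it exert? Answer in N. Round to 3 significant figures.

k = Gd⁴/(8D³N_a) = (77.5×10³)(9.6⁴)/(8·129.0³·12) = 3.1941 N/mm
F = k·δ = 3.1941 × 5.87 = 18.749 N

18.7 N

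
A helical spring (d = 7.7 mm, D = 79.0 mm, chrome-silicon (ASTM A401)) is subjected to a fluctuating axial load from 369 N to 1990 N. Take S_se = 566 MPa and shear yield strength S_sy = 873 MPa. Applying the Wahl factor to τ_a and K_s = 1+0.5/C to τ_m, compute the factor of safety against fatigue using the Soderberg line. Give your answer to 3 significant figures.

C = D/d = 79.0/7.7 = 10.2597; K_W = (4C−1)/(4C−4)+0.615/C = 1.1409; K_s = 1+0.5/C = 1.0487
F_a = (F_max−F_min)/2 = 810.5 N; F_m = (F_max+F_min)/2 = 1179.5 N
τ_a = K_W·8F_aD/(πd³) = 1.1409 × 357.15 = 407.48 MPa
τ_m = K_s·8F_mD/(πd³) = 1.0487 × 519.75 = 545.08 MPa
Soderberg: 1/n_f = τ_a/S_se + τ_m/S_sy = 407.48/566 + 545.08/873 = 0.71994 + 0.62437 = 1.3443
n_f = 1/1.3443 = 0.7439

0.744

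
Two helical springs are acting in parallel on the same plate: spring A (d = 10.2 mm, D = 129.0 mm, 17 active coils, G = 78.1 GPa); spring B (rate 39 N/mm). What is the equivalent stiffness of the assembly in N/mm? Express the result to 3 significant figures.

k_A = Gd⁴/(8D³N_a) = (78.1×10³)(10.2⁴)/(8·129.0³·17) = 2.8956 N/mm
Parallel: k_eq = 2.8956 + 39 = 41.896 N/mm

41.9 N/mm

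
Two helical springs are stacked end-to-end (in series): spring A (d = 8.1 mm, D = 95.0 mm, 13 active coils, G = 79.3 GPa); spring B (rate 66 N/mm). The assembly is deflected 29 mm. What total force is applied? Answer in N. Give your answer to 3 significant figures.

k_A = Gd⁴/(8D³N_a) = (79.3×10³)(8.1⁴)/(8·95.0³·13) = 3.8283 N/mm
Series: 1/k_eq = 1/3.8283 + 1/66 = 0.27636; k_eq = 3.6184 N/mm
F = k_eq·δ = 3.6184·29 = 104.93 N

105 N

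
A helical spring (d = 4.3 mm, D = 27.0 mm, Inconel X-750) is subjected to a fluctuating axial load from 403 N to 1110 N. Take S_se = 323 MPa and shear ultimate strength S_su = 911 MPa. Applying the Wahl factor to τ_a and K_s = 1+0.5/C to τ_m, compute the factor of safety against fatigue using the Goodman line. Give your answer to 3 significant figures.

0.513

C = D/d = 27.0/4.3 = 6.2791; K_W = (4C−1)/(4C−4)+0.615/C = 1.2400; K_s = 1+0.5/C = 1.0796
F_a = (F_max−F_min)/2 = 353.5 N; F_m = (F_max+F_min)/2 = 756.5 N
τ_a = K_W·8F_aD/(πd³) = 1.2400 × 305.69 = 379.07 MPa
τ_m = K_s·8F_mD/(πd³) = 1.0796 × 654.2 = 706.29 MPa
Goodman: 1/n_f = τ_a/S_se + τ_m/S_su = 379.07/323 + 706.29/911 = 1.17358 + 0.77529 = 1.9489
n_f = 1/1.9489 = 0.5131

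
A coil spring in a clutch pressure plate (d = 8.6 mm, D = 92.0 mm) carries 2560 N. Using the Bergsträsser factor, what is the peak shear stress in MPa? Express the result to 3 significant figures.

1060 MPa

Spring index C = D/d = 92.0/8.6 = 10.6977
K_B = (4C+2)/(4C−3) = 44.791/39.791 = 1.1257
τ₀ = 8FD/(πd³) = 8·2560·92.0/(π·8.6³) = 1.88416e+06/1998.2 = 942.92 MPa
τ_max = K·τ₀ = 1.1257 × 942.92 = 1061.4 MPa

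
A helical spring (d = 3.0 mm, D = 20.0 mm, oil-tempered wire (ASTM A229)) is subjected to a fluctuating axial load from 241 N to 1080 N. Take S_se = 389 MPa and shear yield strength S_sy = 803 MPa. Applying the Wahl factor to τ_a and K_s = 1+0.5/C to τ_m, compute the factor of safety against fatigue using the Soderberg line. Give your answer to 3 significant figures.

C = D/d = 20.0/3.0 = 6.6667; K_W = (4C−1)/(4C−4)+0.615/C = 1.2246; K_s = 1+0.5/C = 1.0750
F_a = (F_max−F_min)/2 = 419.5 N; F_m = (F_max+F_min)/2 = 660.5 N
τ_a = K_W·8F_aD/(πd³) = 1.2246 × 791.29 = 969.02 MPa
τ_m = K_s·8F_mD/(πd³) = 1.0750 × 1245.9 = 1339.3 MPa
Soderberg: 1/n_f = τ_a/S_se + τ_m/S_sy = 969.02/389 + 1339.3/803 = 2.49106 + 1.66791 = 4.159
n_f = 1/4.159 = 0.2404

0.240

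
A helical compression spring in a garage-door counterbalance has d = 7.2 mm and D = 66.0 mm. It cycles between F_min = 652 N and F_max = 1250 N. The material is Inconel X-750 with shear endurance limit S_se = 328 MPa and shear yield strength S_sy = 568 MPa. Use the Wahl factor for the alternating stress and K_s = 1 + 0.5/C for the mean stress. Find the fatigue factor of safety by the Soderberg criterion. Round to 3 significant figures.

0.787

C = D/d = 66.0/7.2 = 9.1667; K_W = (4C−1)/(4C−4)+0.615/C = 1.1589; K_s = 1+0.5/C = 1.0545
F_a = (F_max−F_min)/2 = 299 N; F_m = (F_max+F_min)/2 = 951 N
τ_a = K_W·8F_aD/(πd³) = 1.1589 × 134.63 = 156.03 MPa
τ_m = K_s·8F_mD/(πd³) = 1.0545 × 428.22 = 451.58 MPa
Soderberg: 1/n_f = τ_a/S_se + τ_m/S_sy = 156.03/328 + 451.58/568 = 0.47571 + 0.79503 = 1.2707
n_f = 1/1.2707 = 0.7869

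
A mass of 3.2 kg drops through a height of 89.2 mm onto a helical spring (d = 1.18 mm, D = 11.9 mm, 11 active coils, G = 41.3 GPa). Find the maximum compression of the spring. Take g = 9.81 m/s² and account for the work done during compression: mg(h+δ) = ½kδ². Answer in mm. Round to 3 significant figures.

175 mm

k = Gd⁴/(8D³N_a) = (41.3×10³)(1.18⁴)/(8·11.9³·11) = 0.53995 N/mm
W = mg = 3.2 × 9.81 = 31.392 N
½kδ² − Wδ − Wh = 0 → δ = (W + √(W² + 2kWh))/k
δ = (31.392 + √(985.46 + 3023.91))/0.53995 = (31.392 + 63.32)/0.53995 = 175.41 mm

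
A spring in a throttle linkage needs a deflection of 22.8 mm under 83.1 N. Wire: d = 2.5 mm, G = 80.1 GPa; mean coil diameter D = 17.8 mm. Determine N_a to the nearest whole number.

19

Required rate k = F/δ = 83.1/22.8 = 3.6447 N/mm
N_a = Gd⁴/(8D³k) = (80.1×10³ × 2.5⁴)/(8 × 17.8³ × 3.6447)
    = 3.12891e+06 / 164443 = 19.03 → 19 coils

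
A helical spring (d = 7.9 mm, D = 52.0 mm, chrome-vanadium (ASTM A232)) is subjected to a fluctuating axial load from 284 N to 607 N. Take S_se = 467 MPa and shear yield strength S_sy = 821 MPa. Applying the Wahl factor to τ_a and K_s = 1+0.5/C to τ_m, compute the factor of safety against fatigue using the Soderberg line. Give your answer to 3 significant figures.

3.69

C = D/d = 52.0/7.9 = 6.5823; K_W = (4C−1)/(4C−4)+0.615/C = 1.2278; K_s = 1+0.5/C = 1.0760
F_a = (F_max−F_min)/2 = 161.5 N; F_m = (F_max+F_min)/2 = 445.5 N
τ_a = K_W·8F_aD/(πd³) = 1.2278 × 43.375 = 53.255 MPa
τ_m = K_s·8F_mD/(πd³) = 1.0760 × 119.65 = 128.74 MPa
Soderberg: 1/n_f = τ_a/S_se + τ_m/S_sy = 53.255/467 + 128.74/821 = 0.11404 + 0.15681 = 0.27084
n_f = 1/0.27084 = 3.692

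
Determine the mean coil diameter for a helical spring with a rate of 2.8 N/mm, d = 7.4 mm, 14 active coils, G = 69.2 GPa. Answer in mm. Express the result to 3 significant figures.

D = (Gd⁴/(8N_a·k))^(1/3) = (69.2×10³·7.4⁴/(8·14·2.8))^(1/3)
  = (661694)^(1/3) = 87.1403 mm

87.1 mm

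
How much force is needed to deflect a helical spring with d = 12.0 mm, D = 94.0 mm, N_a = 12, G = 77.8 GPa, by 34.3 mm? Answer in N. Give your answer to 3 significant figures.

694 N

k = Gd⁴/(8D³N_a) = (77.8×10³)(12.0⁴)/(8·94.0³·12) = 20.233 N/mm
F = k·δ = 20.233 × 34.3 = 693.98 N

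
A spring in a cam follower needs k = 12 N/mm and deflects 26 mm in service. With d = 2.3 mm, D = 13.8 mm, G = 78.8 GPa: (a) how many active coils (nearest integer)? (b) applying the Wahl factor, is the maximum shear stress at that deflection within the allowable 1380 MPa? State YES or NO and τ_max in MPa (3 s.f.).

N_a = Gd⁴/(8D³k) = (78.8×10³)(2.3⁴)/(8·13.8³·12) = 8.74 → N_a = 9
Actual rate k = Gd⁴/(8D³·9) = 11.654 N/mm
Working load F = kδ = 11.654·26 = 303 N
C = 13.8/2.3 = 6.0000; K_W = (4C−1)/(4C−4)+0.615/C = 1.2525
τ_max = K_W·8FD/(πd³) = 1.2525·875.14 = 1096.1 MPa
τ_max ≤ 1380 MPa → acceptable

(a) 9 coils; (b) YES, τ_max = 1100 MPa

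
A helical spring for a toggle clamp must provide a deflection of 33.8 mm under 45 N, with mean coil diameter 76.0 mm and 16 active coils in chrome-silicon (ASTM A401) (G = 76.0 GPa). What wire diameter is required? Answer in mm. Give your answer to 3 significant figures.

Required rate k = F/δ = 45/33.8 = 1.3314 N/mm
d = (8D³N_a·k / G)^(1/4) = (8·76.0³·16·1.3314 / (76.0×10³))^0.25
  = (984.31)^0.25 = 5.6012 mm

5.60 mm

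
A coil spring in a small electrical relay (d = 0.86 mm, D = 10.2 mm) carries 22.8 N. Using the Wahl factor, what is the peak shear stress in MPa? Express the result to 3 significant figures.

1040 MPa

Spring index C = D/d = 10.2/0.86 = 11.8605
K_W = (4C−1)/(4C−4) + 0.615/C = 46.442/43.442 + 0.0519 = 1.1209
τ₀ = 8FD/(πd³) = 8·22.8·10.2/(π·0.86³) = 1860.48/1.9982 = 931.06 MPa
τ_max = K·τ₀ = 1.1209 × 931.06 = 1043.6 MPa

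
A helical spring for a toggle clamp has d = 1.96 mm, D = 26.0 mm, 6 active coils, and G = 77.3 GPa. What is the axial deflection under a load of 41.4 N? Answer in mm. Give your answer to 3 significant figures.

30.6 mm

k = Gd⁴/(8D³N_a) = (77.3×10³)(1.96⁴)/(8·26.0³·6) = 1.3522 N/mm
δ = F/k = 41.4 / 1.3522 = 30.617 mm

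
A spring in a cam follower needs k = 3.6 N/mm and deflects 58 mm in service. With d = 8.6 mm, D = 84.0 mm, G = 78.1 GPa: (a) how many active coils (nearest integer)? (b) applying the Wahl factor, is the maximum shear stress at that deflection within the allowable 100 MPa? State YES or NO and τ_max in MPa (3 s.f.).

N_a = Gd⁴/(8D³k) = (78.1×10³)(8.6⁴)/(8·84.0³·3.6) = 25.03 → N_a = 25
Actual rate k = Gd⁴/(8D³·25) = 3.6039 N/mm
Working load F = kδ = 3.6039·58 = 209.03 N
C = 84.0/8.6 = 9.7674; K_W = (4C−1)/(4C−4)+0.615/C = 1.1485
τ_max = K_W·8FD/(πd³) = 1.1485·70.296 = 80.735 MPa
τ_max ≤ 100 MPa → acceptable

(a) 25 coils; (b) YES, τ_max = 80.7 MPa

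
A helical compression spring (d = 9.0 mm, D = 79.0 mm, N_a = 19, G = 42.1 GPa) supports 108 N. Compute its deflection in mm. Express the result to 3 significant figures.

k = Gd⁴/(8D³N_a) = (42.1×10³)(9.0⁴)/(8·79.0³·19) = 3.6858 N/mm
δ = F/k = 108 / 3.6858 = 29.302 mm

29.3 mm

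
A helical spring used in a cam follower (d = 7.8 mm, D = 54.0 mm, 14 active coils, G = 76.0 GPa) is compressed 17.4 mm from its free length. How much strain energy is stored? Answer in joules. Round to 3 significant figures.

k = Gd⁴/(8D³N_a) = (76.0×10³)(7.8⁴)/(8·54.0³·14) = 15.951 N/mm
U = ½kδ² = 0.5 × 15.951 × 17.4² = 2414.7 N·mm = 2.4147 J

2.41 J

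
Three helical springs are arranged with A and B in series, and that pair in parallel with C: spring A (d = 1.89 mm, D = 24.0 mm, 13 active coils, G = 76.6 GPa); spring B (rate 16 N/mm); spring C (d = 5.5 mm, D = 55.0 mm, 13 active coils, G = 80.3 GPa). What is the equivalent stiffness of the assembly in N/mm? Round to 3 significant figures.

k_A = Gd⁴/(8D³N_a) = (76.6×10³)(1.89⁴)/(8·24.0³·13) = 0.67984 N/mm
k_C = Gd⁴/(8D³N_a) = (80.3×10³)(5.5⁴)/(8·55.0³·13) = 4.2466 N/mm
Springs A,B series: k_AB = 1/(1/0.67984+1/16) = 0.65213 N/mm; parallel with C: k_eq = 0.65213+4.2466 = 4.8988 N/mm

4.90 N/mm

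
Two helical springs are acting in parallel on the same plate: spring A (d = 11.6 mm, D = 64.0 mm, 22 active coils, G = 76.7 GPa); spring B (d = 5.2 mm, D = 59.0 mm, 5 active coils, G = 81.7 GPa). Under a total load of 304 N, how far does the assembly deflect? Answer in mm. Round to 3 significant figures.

k_A = Gd⁴/(8D³N_a) = (76.7×10³)(11.6⁴)/(8·64.0³·22) = 30.101 N/mm
k_B = Gd⁴/(8D³N_a) = (81.7×10³)(5.2⁴)/(8·59.0³·5) = 7.2714 N/mm
Parallel: k_eq = 30.101 + 7.2714 = 37.372 N/mm
δ = F/k_eq = 304/37.372 = 8.1344 mm

8.13 mm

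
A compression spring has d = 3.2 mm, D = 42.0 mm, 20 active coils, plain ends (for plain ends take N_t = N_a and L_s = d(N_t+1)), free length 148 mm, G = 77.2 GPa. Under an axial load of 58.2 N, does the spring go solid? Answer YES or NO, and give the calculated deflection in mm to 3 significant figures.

YES, δ = 85.2 mm

k = Gd⁴/(8D³N_a) = (77.2×10³)(3.2⁴)/(8·42.0³·20) = 0.68289 N/mm
N_t = 20; L_s = 3.2·21 = 67.2 mm; δ_solid = L₀ − L_s = 148 − 67.2 = 80.8 mm
δ = F/k = 58.2/0.68289 = 85.226 mm
δ ≥ δ_solid → spring goes solid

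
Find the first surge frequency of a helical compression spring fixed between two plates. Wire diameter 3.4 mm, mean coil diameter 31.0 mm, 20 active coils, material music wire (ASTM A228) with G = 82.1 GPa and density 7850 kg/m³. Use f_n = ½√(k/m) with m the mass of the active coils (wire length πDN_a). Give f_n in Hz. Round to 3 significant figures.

64.4 Hz

k = Gd⁴/(8D³N_a) = (82.1×10³)(3.4⁴)/(8·31.0³·20) = 2.3017 N/mm = 2301.7 N/m
Wire length L = πDN_a = π·31.0·20 = 1947.8 mm
m = ρ·(πd²/4)·L = 7850 × 9.0792×10⁻⁶ m² × 1.9478 m = 0.13882 kg
f_n = ½√(k/m) = 0.5·√(2301.7/0.13882) = 0.5·√(16580) = 64.382 Hz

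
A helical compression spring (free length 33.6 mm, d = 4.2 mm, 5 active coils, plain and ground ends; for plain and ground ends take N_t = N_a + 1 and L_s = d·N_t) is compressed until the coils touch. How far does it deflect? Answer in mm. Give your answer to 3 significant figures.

N_t = 6; L_s = 4.2·6 = 25.2 mm
δ_solid = L₀ − L_s = 33.6 − 25.2 = 8.4 mm

8.40 mm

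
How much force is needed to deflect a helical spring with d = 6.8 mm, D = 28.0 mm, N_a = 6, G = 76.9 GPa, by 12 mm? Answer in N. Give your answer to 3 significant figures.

k = Gd⁴/(8D³N_a) = (76.9×10³)(6.8⁴)/(8·28.0³·6) = 156.04 N/mm
F = k·δ = 156.04 × 12 = 1872.5 N

1870 N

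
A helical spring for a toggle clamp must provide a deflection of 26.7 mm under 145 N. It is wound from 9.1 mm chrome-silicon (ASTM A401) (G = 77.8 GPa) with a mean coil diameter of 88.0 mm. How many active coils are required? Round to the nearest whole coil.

18

Required rate k = F/δ = 145/26.7 = 5.4307 N/mm
N_a = Gd⁴/(8D³k) = (77.8×10³ × 9.1⁴)/(8 × 88.0³ × 5.4307)
    = 5.33513e+08 / 2.9607e+07 = 18.02 → 18 coils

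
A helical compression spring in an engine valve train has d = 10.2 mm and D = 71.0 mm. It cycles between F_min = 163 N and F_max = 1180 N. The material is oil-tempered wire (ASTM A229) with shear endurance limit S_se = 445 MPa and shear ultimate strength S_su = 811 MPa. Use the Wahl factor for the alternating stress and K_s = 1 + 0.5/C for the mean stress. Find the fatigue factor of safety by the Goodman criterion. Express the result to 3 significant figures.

2.58

C = D/d = 71.0/10.2 = 6.9608; K_W = (4C−1)/(4C−4)+0.615/C = 1.2142; K_s = 1+0.5/C = 1.0718
F_a = (F_max−F_min)/2 = 508.5 N; F_m = (F_max+F_min)/2 = 671.5 N
τ_a = K_W·8F_aD/(πd³) = 1.2142 × 86.634 = 105.19 MPa
τ_m = K_s·8F_mD/(πd³) = 1.0718 × 114.4 = 122.62 MPa
Goodman: 1/n_f = τ_a/S_se + τ_m/S_su = 105.19/445 + 122.62/811 = 0.23638 + 0.15120 = 0.38758
n_f = 1/0.38758 = 2.58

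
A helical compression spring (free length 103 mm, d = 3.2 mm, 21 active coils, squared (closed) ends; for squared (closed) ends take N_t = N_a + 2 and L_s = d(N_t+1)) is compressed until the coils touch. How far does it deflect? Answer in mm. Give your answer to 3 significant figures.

N_t = 23; L_s = 3.2·24 = 76.8 mm
δ_solid = L₀ − L_s = 103 − 76.8 = 26.2 mm

26.2 mm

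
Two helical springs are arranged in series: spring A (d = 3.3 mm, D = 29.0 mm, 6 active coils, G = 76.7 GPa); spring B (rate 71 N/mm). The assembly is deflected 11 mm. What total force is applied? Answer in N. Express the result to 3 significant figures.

k_A = Gd⁴/(8D³N_a) = (76.7×10³)(3.3⁴)/(8·29.0³·6) = 7.7699 N/mm
Series: 1/k_eq = 1/7.7699 + 1/71 = 0.14279; k_eq = 7.0035 N/mm
F = k_eq·δ = 7.0035·11 = 77.038 N

77.0 N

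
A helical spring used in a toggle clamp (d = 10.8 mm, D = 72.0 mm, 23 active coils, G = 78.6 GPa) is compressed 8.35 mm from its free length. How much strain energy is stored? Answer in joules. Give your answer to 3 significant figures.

k = Gd⁴/(8D³N_a) = (78.6×10³)(10.8⁴)/(8·72.0³·23) = 15.57 N/mm
U = ½kδ² = 0.5 × 15.57 × 8.35² = 542.81 N·mm = 0.54281 J

0.543 J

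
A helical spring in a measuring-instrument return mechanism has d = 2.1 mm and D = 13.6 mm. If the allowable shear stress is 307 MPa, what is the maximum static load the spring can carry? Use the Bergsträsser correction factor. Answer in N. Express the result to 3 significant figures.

C = D/d = 13.6/2.1 = 6.4762
K_B = (4C+2)/(4C−3) = 27.905/22.905 = 1.2183
τ_max = K·8FD/(πd³) → F_max = τ_allow·πd³/(8DK)
F_max = 307·π·2.1³/(8·13.6·1.2183) = 8931.9/132.55 = 67.385 N

67.4 N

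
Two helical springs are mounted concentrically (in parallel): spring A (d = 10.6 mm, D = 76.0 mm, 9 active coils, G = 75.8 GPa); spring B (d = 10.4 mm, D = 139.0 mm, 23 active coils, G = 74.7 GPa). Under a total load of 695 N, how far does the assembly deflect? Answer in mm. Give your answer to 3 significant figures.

k_A = Gd⁴/(8D³N_a) = (75.8×10³)(10.6⁴)/(8·76.0³·9) = 30.277 N/mm
k_B = Gd⁴/(8D³N_a) = (74.7×10³)(10.4⁴)/(8·139.0³·23) = 1.7684 N/mm
Parallel: k_eq = 30.277 + 1.7684 = 32.046 N/mm
δ = F/k_eq = 695/32.046 = 21.688 mm

21.7 mm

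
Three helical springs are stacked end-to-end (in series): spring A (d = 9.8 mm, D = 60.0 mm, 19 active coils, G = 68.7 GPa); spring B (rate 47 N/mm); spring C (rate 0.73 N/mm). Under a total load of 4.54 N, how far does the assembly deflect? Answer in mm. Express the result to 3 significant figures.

6.55 mm

k_A = Gd⁴/(8D³N_a) = (68.7×10³)(9.8⁴)/(8·60.0³·19) = 19.3 N/mm
Series: 1/k_eq = 1/19.3 + 1/47 + 1/0.73 = 1.443; k_eq = 0.69302 N/mm
δ = F/k_eq = 4.54/0.69302 = 6.551 mm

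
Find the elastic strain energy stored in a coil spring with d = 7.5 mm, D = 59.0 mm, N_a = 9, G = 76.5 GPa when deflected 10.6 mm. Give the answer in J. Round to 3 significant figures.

k = Gd⁴/(8D³N_a) = (76.5×10³)(7.5⁴)/(8·59.0³·9) = 16.369 N/mm
U = ½kδ² = 0.5 × 16.369 × 10.6² = 919.6 N·mm = 0.9196 J

0.920 J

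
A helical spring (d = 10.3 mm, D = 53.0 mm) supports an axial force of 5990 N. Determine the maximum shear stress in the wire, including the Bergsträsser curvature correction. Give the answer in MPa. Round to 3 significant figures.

Spring index C = D/d = 53.0/10.3 = 5.1456
K_B = (4C+2)/(4C−3) = 22.583/17.583 = 1.2844
τ₀ = 8FD/(πd³) = 8·5990·53.0/(π·10.3³) = 2.53976e+06/3432.9 = 739.83 MPa
τ_max = K·τ₀ = 1.2844 × 739.83 = 950.22 MPa

950 MPa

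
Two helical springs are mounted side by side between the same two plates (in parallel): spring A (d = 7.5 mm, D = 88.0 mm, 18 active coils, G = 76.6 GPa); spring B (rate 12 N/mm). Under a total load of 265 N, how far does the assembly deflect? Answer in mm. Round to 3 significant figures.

18.3 mm

k_A = Gd⁴/(8D³N_a) = (76.6×10³)(7.5⁴)/(8·88.0³·18) = 2.4698 N/mm
Parallel: k_eq = 2.4698 + 12 = 14.47 N/mm
δ = F/k_eq = 265/14.47 = 18.314 mm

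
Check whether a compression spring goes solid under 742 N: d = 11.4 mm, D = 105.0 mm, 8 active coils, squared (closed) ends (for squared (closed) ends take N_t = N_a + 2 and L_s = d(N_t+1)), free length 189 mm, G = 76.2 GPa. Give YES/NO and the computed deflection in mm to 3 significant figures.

NO, δ = 42.7 mm

k = Gd⁴/(8D³N_a) = (76.2×10³)(11.4⁴)/(8·105.0³·8) = 17.371 N/mm
N_t = 10; L_s = 11.4·11 = 125.4 mm; δ_solid = L₀ − L_s = 189 − 125.4 = 63.6 mm
δ = F/k = 742/17.371 = 42.715 mm
δ < δ_solid → spring does not go solid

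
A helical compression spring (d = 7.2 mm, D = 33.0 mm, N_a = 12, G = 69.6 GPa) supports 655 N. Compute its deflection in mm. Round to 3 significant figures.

12.1 mm

k = Gd⁴/(8D³N_a) = (69.6×10³)(7.2⁴)/(8·33.0³·12) = 54.216 N/mm
δ = F/k = 655 / 54.216 = 12.081 mm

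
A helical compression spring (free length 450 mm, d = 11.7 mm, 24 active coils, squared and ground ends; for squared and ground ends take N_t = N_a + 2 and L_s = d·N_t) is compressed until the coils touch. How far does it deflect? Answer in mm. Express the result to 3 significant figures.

N_t = 26; L_s = 11.7·26 = 304.2 mm
δ_solid = L₀ − L_s = 450 − 304.2 = 145.8 mm

146 mm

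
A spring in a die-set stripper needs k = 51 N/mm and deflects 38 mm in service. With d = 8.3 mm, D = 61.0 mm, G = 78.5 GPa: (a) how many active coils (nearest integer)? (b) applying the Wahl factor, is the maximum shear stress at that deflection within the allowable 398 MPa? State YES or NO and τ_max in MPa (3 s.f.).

(a) 4 coils; (b) NO, τ_max = 636 MPa

N_a = Gd⁴/(8D³k) = (78.5×10³)(8.3⁴)/(8·61.0³·51) = 4.023 → N_a = 4
Actual rate k = Gd⁴/(8D³·4) = 51.291 N/mm
Working load F = kδ = 51.291·38 = 1949.1 N
C = 61.0/8.3 = 7.3494; K_W = (4C−1)/(4C−4)+0.615/C = 1.2018
τ_max = K_W·8FD/(πd³) = 1.2018·529.49 = 636.35 MPa
τ_max > 398 MPa → exceeds allowable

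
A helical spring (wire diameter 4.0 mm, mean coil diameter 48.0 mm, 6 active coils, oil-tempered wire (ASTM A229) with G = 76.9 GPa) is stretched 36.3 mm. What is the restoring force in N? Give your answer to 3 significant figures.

k = Gd⁴/(8D³N_a) = (76.9×10³)(4.0⁴)/(8·48.0³·6) = 3.7085 N/mm
F = k·δ = 3.7085 × 36.3 = 134.62 N

135 N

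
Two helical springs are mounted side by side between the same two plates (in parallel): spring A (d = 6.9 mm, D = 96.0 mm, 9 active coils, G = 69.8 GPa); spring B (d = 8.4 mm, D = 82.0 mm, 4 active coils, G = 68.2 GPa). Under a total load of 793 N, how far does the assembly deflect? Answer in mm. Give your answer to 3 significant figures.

36.5 mm

k_A = Gd⁴/(8D³N_a) = (69.8×10³)(6.9⁴)/(8·96.0³·9) = 2.4837 N/mm
k_B = Gd⁴/(8D³N_a) = (68.2×10³)(8.4⁴)/(8·82.0³·4) = 19.245 N/mm
Parallel: k_eq = 2.4837 + 19.245 = 21.728 N/mm
δ = F/k_eq = 793/21.728 = 36.496 mm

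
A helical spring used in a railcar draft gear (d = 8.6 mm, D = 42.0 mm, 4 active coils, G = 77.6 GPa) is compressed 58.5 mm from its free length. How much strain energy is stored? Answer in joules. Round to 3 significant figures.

k = Gd⁴/(8D³N_a) = (77.6×10³)(8.6⁴)/(8·42.0³·4) = 179.04 N/mm
U = ½kδ² = 0.5 × 179.04 × 58.5² = 3.0637e+05 N·mm = 306.37 J

306 J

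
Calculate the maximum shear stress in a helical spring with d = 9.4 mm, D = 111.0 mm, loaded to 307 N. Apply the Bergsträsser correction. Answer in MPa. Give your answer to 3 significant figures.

Spring index C = D/d = 111.0/9.4 = 11.8085
K_B = (4C+2)/(4C−3) = 49.234/44.234 = 1.1130
τ₀ = 8FD/(πd³) = 8·307·111.0/(π·9.4³) = 272616/2609.4 = 104.48 MPa
τ_max = K·τ₀ = 1.1130 × 104.48 = 116.29 MPa

116 MPa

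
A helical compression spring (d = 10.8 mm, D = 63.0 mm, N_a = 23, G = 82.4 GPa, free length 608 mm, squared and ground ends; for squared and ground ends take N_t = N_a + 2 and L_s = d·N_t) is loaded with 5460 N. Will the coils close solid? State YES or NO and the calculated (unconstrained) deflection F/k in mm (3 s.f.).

k = Gd⁴/(8D³N_a) = (82.4×10³)(10.8⁴)/(8·63.0³·23) = 24.366 N/mm
N_t = 25; L_s = 10.8·25 = 270 mm; δ_solid = L₀ − L_s = 608 − 270 = 338 mm
δ = F/k = 5460/24.366 = 224.08 mm
δ < δ_solid → spring does not go solid

NO, δ = 224 mm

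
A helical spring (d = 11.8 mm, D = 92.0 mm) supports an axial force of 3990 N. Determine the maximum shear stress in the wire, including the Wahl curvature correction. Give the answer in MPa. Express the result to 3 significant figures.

Spring index C = D/d = 92.0/11.8 = 7.7966
K_W = (4C−1)/(4C−4) + 0.615/C = 30.186/27.186 + 0.0789 = 1.1892
τ₀ = 8FD/(πd³) = 8·3990·92.0/(π·11.8³) = 2.93664e+06/5161.7 = 568.92 MPa
τ_max = K·τ₀ = 1.1892 × 568.92 = 676.58 MPa

677 MPa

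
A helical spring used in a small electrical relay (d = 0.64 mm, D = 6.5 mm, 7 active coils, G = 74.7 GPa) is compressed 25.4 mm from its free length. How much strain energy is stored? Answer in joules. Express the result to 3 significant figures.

0.263 J

k = Gd⁴/(8D³N_a) = (74.7×10³)(0.64⁴)/(8·6.5³·7) = 0.81492 N/mm
U = ½kδ² = 0.5 × 0.81492 × 25.4² = 262.88 N·mm = 0.26288 J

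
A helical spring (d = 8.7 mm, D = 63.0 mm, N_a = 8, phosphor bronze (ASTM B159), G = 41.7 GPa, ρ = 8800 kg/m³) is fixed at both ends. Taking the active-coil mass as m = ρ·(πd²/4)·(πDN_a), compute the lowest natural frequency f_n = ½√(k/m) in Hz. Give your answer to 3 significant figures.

67.1 Hz

k = Gd⁴/(8D³N_a) = (41.7×10³)(8.7⁴)/(8·63.0³·8) = 14.928 N/mm = 14928 N/m
Wire length L = πDN_a = π·63.0·8 = 1583.4 mm
m = ρ·(πd²/4)·L = 8800 × 59.447×10⁻⁶ m² × 1.5834 m = 0.82831 kg
f_n = ½√(k/m) = 0.5·√(14928/0.82831) = 0.5·√(18023) = 67.124 Hz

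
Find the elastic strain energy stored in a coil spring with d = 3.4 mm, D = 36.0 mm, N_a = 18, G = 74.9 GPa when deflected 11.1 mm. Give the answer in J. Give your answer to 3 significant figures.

0.0918 J

k = Gd⁴/(8D³N_a) = (74.9×10³)(3.4⁴)/(8·36.0³·18) = 1.4898 N/mm
U = ½kδ² = 0.5 × 1.4898 × 11.1² = 91.779 N·mm = 0.091779 J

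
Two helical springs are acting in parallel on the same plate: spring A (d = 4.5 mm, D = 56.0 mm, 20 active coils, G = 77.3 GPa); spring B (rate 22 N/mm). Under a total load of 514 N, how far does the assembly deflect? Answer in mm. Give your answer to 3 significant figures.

k_A = Gd⁴/(8D³N_a) = (77.3×10³)(4.5⁴)/(8·56.0³·20) = 1.1281 N/mm
Parallel: k_eq = 1.1281 + 22 = 23.128 N/mm
δ = F/k_eq = 514/23.128 = 22.224 mm

22.2 mm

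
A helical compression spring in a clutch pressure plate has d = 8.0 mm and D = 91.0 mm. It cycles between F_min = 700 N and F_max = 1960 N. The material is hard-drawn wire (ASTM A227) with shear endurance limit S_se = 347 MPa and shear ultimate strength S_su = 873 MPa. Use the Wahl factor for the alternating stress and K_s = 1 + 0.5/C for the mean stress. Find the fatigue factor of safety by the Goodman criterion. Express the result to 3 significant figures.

C = D/d = 91.0/8.0 = 11.3750; K_W = (4C−1)/(4C−4)+0.615/C = 1.1264; K_s = 1+0.5/C = 1.0440
F_a = (F_max−F_min)/2 = 630 N; F_m = (F_max+F_min)/2 = 1330 N
τ_a = K_W·8F_aD/(πd³) = 1.1264 × 285.14 = 321.16 MPa
τ_m = K_s·8F_mD/(πd³) = 1.0440 × 601.95 = 628.41 MPa
Goodman: 1/n_f = τ_a/S_se + τ_m/S_su = 321.16/347 + 628.41/873 = 0.92555 + 0.71983 = 1.6454
n_f = 1/1.6454 = 0.6078

0.608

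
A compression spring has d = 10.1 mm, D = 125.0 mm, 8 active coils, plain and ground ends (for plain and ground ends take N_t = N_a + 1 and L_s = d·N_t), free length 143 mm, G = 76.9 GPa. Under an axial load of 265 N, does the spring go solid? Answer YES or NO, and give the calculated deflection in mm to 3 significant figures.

k = Gd⁴/(8D³N_a) = (76.9×10³)(10.1⁴)/(8·125.0³·8) = 6.4018 N/mm
N_t = 9; L_s = 10.1·9 = 90.9 mm; δ_solid = L₀ − L_s = 143 − 90.9 = 52.1 mm
δ = F/k = 265/6.4018 = 41.395 mm
δ < δ_solid → spring does not go solid

NO, δ = 41.4 mm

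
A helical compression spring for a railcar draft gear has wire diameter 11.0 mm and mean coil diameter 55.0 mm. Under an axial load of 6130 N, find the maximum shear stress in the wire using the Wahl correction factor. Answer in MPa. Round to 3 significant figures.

Spring index C = D/d = 55.0/11.0 = 5.0000
K_W = (4C−1)/(4C−4) + 0.615/C = 19.000/16.000 + 0.1230 = 1.3105
τ₀ = 8FD/(πd³) = 8·6130·55.0/(π·11.0³) = 2.6972e+06/4181.5 = 645.04 MPa
τ_max = K·τ₀ = 1.3105 × 645.04 = 845.32 MPa

845 MPa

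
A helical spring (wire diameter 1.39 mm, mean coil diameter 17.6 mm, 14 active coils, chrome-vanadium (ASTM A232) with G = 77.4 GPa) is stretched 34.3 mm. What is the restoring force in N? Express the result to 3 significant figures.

k = Gd⁴/(8D³N_a) = (77.4×10³)(1.39⁴)/(8·17.6³·14) = 0.4732 N/mm
F = k·δ = 0.4732 × 34.3 = 16.231 N

16.2 N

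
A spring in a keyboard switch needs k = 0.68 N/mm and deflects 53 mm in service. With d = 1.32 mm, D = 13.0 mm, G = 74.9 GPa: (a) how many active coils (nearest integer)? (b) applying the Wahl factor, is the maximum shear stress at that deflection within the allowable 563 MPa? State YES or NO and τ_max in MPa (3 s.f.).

(a) 19 coils; (b) NO, τ_max = 596 MPa

N_a = Gd⁴/(8D³k) = (74.9×10³)(1.32⁴)/(8·13.0³·0.68) = 19.03 → N_a = 19
Actual rate k = Gd⁴/(8D³·19) = 0.68093 N/mm
Working load F = kδ = 0.68093·53 = 36.089 N
C = 13.0/1.32 = 9.8485; K_W = (4C−1)/(4C−4)+0.615/C = 1.1472
τ_max = K_W·8FD/(πd³) = 1.1472·519.45 = 595.91 MPa
τ_max > 563 MPa → exceeds allowable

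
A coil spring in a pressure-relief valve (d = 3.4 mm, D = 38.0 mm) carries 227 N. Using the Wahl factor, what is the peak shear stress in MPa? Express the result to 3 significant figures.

631 MPa

Spring index C = D/d = 38.0/3.4 = 11.1765
K_W = (4C−1)/(4C−4) + 0.615/C = 43.706/40.706 + 0.0550 = 1.1287
τ₀ = 8FD/(πd³) = 8·227·38.0/(π·3.4³) = 69008/123.48 = 558.87 MPa
τ_max = K·τ₀ = 1.1287 × 558.87 = 630.81 MPa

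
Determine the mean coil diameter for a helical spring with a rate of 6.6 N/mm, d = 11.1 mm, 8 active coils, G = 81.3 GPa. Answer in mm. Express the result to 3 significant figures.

143 mm

D = (Gd⁴/(8N_a·k))^(1/3) = (81.3×10³·11.1⁴/(8·8·6.6))^(1/3)
  = (2.92185e+06)^(1/3) = 142.9616 mm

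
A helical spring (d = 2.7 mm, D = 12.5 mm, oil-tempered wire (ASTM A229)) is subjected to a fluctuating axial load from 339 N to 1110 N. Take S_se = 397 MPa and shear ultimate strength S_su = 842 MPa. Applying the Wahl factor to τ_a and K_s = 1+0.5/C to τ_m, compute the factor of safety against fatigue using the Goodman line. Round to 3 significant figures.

0.274

C = D/d = 12.5/2.7 = 4.6296; K_W = (4C−1)/(4C−4)+0.615/C = 1.3395; K_s = 1+0.5/C = 1.1080
F_a = (F_max−F_min)/2 = 385.5 N; F_m = (F_max+F_min)/2 = 724.5 N
τ_a = K_W·8F_aD/(πd³) = 1.3395 × 623.42 = 835.06 MPa
τ_m = K_s·8F_mD/(πd³) = 1.1080 × 1171.6 = 1298.2 MPa
Goodman: 1/n_f = τ_a/S_se + τ_m/S_su = 835.06/397 + 1298.2/842 = 2.10342 + 1.54179 = 3.6452
n_f = 1/3.6452 = 0.2743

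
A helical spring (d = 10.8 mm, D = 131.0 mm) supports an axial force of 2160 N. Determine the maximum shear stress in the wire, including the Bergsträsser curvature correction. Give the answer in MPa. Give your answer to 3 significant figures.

635 MPa

Spring index C = D/d = 131.0/10.8 = 12.1296
K_B = (4C+2)/(4C−3) = 50.519/45.519 = 1.1098
τ₀ = 8FD/(πd³) = 8·2160·131.0/(π·10.8³) = 2.26368e+06/3957.5 = 572 MPa
τ_max = K·τ₀ = 1.1098 × 572 = 634.83 MPa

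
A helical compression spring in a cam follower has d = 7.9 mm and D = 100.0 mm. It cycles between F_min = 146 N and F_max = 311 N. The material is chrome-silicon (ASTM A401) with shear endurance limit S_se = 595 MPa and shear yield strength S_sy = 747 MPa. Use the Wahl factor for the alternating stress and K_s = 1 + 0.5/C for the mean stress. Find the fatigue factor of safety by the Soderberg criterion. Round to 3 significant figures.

4.10

C = D/d = 100.0/7.9 = 12.6582; K_W = (4C−1)/(4C−4)+0.615/C = 1.1129; K_s = 1+0.5/C = 1.0395
F_a = (F_max−F_min)/2 = 82.5 N; F_m = (F_max+F_min)/2 = 228.5 N
τ_a = K_W·8F_aD/(πd³) = 1.1129 × 42.61 = 47.422 MPa
τ_m = K_s·8F_mD/(πd³) = 1.0395 × 118.02 = 122.68 MPa
Soderberg: 1/n_f = τ_a/S_se + τ_m/S_sy = 47.422/595 + 122.68/747 = 0.07970 + 0.16423 = 0.24393
n_f = 1/0.24393 = 4.1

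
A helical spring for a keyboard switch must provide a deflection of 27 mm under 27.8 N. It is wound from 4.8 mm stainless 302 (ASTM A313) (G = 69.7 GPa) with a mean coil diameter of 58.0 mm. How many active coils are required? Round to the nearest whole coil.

23

Required rate k = F/δ = 27.8/27 = 1.0296 N/mm
N_a = Gd⁴/(8D³k) = (69.7×10³ × 4.8⁴)/(8 × 58.0³ × 1.0296)
    = 3.69997e+07 / 1.60714e+06 = 23.02 → 23 coils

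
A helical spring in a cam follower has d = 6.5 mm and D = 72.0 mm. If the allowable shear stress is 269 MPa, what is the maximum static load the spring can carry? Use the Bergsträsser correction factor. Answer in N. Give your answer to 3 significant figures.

359 N

C = D/d = 72.0/6.5 = 11.0769
K_B = (4C+2)/(4C−3) = 46.308/41.308 = 1.1210
τ_max = K·8FD/(πd³) → F_max = τ_allow·πd³/(8DK)
F_max = 269·π·6.5³/(8·72.0·1.1210) = 2.3208e+05/645.72 = 359.42 N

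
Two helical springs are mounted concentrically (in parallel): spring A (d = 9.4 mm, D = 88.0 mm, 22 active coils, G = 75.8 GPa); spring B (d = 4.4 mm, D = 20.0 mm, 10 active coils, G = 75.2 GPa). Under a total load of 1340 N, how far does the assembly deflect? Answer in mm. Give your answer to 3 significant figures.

k_A = Gd⁴/(8D³N_a) = (75.8×10³)(9.4⁴)/(8·88.0³·22) = 4.9342 N/mm
k_B = Gd⁴/(8D³N_a) = (75.2×10³)(4.4⁴)/(8·20.0³·10) = 44.04 N/mm
Parallel: k_eq = 4.9342 + 44.04 = 48.974 N/mm
δ = F/k_eq = 1340/48.974 = 27.361 mm

27.4 mm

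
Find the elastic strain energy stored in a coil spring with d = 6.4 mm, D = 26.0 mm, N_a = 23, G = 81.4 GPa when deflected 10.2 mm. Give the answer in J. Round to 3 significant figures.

2.20 J

k = Gd⁴/(8D³N_a) = (81.4×10³)(6.4⁴)/(8·26.0³·23) = 42.229 N/mm
U = ½kδ² = 0.5 × 42.229 × 10.2² = 2196.7 N·mm = 2.1967 J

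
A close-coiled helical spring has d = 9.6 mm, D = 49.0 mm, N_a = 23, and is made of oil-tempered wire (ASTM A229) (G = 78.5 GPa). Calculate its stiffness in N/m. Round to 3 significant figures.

k = Gd⁴/(8D³N_a) = (78.5×10³ × 9.6⁴) / (8 × 49.0³ × 23)
  = 6.66737e+08 / 2.16474e+07 = 30.8 N/mm = 30800 N/m

30800 N/m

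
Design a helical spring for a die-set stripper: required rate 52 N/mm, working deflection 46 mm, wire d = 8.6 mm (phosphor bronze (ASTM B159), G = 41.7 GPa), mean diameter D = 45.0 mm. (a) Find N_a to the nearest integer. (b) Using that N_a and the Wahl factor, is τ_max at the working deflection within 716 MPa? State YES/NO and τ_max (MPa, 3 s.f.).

N_a = Gd⁴/(8D³k) = (41.7×10³)(8.6⁴)/(8·45.0³·52) = 6.017 → N_a = 6
Actual rate k = Gd⁴/(8D³·6) = 52.15 N/mm
Working load F = kδ = 52.15·46 = 2398.9 N
C = 45.0/8.6 = 5.2326; K_W = (4C−1)/(4C−4)+0.615/C = 1.2947
τ_max = K_W·8FD/(πd³) = 1.2947·432.18 = 559.56 MPa
τ_max ≤ 716 MPa → acceptable

(a) 6 coils; (b) YES, τ_max = 560 MPa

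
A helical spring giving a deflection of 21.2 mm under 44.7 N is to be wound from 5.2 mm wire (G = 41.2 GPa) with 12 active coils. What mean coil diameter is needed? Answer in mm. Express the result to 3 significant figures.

53.0 mm

Required rate k = F/δ = 44.7/21.2 = 2.1085 N/mm
D = (Gd⁴/(8N_a·k))^(1/3) = (41.2×10³·5.2⁴/(8·12·2.1085))^(1/3)
  = (148822)^(1/3) = 52.9935 mm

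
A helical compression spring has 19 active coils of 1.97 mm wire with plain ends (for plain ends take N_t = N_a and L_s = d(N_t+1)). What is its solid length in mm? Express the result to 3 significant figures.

plain ends: N_t = N_a = 19
L_s = d·(N_t+1) = 1.97 × 20 = 39.4 mm

39.4 mm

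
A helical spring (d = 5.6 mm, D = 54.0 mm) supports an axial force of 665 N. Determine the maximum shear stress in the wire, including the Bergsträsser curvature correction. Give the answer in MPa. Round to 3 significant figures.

Spring index C = D/d = 54.0/5.6 = 9.6429
K_B = (4C+2)/(4C−3) = 40.571/35.571 = 1.1406
τ₀ = 8FD/(πd³) = 8·665·54.0/(π·5.6³) = 287280/551.71 = 520.7 MPa
τ_max = K·τ₀ = 1.1406 × 520.7 = 593.9 MPa

594 MPa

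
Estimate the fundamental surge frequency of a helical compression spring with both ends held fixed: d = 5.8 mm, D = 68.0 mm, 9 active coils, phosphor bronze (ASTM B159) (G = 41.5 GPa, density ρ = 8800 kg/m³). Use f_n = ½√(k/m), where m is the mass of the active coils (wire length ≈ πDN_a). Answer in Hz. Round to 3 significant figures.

k = Gd⁴/(8D³N_a) = (41.5×10³)(5.8⁴)/(8·68.0³·9) = 2.0744 N/mm = 2074.4 N/m
Wire length L = πDN_a = π·68.0·9 = 1922.7 mm
m = ρ·(πd²/4)·L = 8800 × 26.421×10⁻⁶ m² × 1.9227 m = 0.44702 kg
f_n = ½√(k/m) = 0.5·√(2074.4/0.44702) = 0.5·√(4640.6) = 34.061 Hz

34.1 Hz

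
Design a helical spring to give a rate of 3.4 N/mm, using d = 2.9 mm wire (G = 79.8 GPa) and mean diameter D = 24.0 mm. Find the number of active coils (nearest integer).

N_a = Gd⁴/(8D³k) = (79.8×10³ × 2.9⁴)/(8 × 24.0³ × 3.4)
    = 5.6441e+06 / 376013 = 15.01 → 15 coils

15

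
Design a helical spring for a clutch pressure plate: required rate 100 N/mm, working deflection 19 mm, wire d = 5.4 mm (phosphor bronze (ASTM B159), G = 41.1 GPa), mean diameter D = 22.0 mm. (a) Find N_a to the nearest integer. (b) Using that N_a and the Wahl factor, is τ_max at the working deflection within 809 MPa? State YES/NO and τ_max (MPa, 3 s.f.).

N_a = Gd⁴/(8D³k) = (41.1×10³)(5.4⁴)/(8·22.0³·100) = 4.103 → N_a = 4
Actual rate k = Gd⁴/(8D³·4) = 102.56 N/mm
Working load F = kδ = 102.56·19 = 1948.7 N
C = 22.0/5.4 = 4.0741; K_W = (4C−1)/(4C−4)+0.615/C = 1.3949
τ_max = K_W·8FD/(πd³) = 1.3949·693.32 = 967.13 MPa
τ_max > 809 MPa → exceeds allowable

(a) 4 coils; (b) NO, τ_max = 967 MPa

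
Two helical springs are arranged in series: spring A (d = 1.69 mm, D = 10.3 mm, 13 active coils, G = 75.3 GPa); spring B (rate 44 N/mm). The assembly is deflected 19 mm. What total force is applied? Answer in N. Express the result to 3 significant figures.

k_A = Gd⁴/(8D³N_a) = (75.3×10³)(1.69⁴)/(8·10.3³·13) = 5.405 N/mm
Series: 1/k_eq = 1/5.405 + 1/44 = 0.20774; k_eq = 4.8137 N/mm
F = k_eq·δ = 4.8137·19 = 91.46 N

91.5 N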